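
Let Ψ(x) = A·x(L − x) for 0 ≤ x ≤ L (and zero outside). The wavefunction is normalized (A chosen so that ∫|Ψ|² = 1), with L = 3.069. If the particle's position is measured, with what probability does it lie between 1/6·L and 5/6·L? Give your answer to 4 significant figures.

The probability is P = ∫ |Ψ|² dx over [1/6·L, 5/6·L].
With A² fixed by ∫|Ψ|² = 1, i.e. A² = (L^5/30)^(−1), substitute and integrate.
Let u = x/L; then A² and the length scale cancel, so P = ∫_{1/6}^{5/6} u^2·(1 - u)^2 du ÷ ∫_{0}^{1} u^2·(1 - u)^2 du.
An antiderivative of u^2·(1 - u)^2 is u^3·(6·u^2 - 15·u + 10)/30; evaluating from 1/6 to 5/6 gives 301/9720, while the full integral is 1/30.
This works out to P = 301/324.

P ≈ 0.9290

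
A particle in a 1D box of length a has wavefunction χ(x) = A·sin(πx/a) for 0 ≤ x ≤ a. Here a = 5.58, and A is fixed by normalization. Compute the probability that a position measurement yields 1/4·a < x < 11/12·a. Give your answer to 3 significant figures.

The probability is P = ∫ |χ|² dx over [1/4·a, 11/12·a].
Since A² = 1/(a/2), this is the region integral divided by the full normalization integral.
In terms of u = x/a (A² and the length scale cancel between numerator and denominator), P = [∫_{1/4}^{11/12} sin(π·u)^2 du] / [∫_{0}^{1} sin(π·u)^2 du].
Using ∫ sin(π·u)^2 du = u/2 - sin(2·π·u)/(4·π), the numerator is 3/(8·π) + 1/3 and the denominator is 1/2.
This works out to P = (9 + 8·π)/(12·π).

P ≈ 0.905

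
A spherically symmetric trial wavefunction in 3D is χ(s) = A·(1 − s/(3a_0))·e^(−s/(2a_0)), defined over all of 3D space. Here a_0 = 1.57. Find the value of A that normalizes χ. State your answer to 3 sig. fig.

A ≈ 0.176

Require ∫ |χ|² 4πs² ds = 1 over the whole domain.
In 3D with spherical symmetry the volume element is 4πs² ds.
Using ∫₀^∞ sⁿ e^(−αs) ds = n!/αⁿ⁺¹, ∫|χ|² 4πs² ds = A²·(8·π·a_0^3/3).
With a_0 = 1.57: A² = 0.03084 and A = 0.1756.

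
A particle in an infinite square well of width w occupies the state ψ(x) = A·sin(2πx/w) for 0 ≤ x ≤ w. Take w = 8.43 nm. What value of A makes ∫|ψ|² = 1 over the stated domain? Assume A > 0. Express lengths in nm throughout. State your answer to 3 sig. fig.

A ≈ 0.487 nm^(-1/2)

We need A² ∫|f|² dx = 1, taking the integral from 0 to w.
∫|ψ|² dx = A²·(w/2).
So A² = (w/2)^(−1).
With w = 8.43: A² = 0.2372 and A = 0.4871.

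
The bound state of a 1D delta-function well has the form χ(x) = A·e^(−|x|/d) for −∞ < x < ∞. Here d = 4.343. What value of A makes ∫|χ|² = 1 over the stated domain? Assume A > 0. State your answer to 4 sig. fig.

A ≈ 0.4798

The normalization condition is ∫|χ|² dx = 1 from −∞ to ∞.
Using ∫₀^∞ xⁿ e^(−αx) dx = n!/αⁿ⁺¹, with χ = A·e^(−|x|/d), the integral evaluates to A²·[d].
Plugging in d = 4.343 yields A = 0.47985.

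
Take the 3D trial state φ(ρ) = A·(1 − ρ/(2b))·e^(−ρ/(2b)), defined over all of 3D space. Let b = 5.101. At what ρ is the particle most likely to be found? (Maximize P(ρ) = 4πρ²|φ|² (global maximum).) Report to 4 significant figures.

The maximum of P(ρ) = 4πρ²|φ|² occurs where its derivative vanishes.
This gives ρ = b·(√(5) + 3).
With b = 5.101, the most probable radial distance is 26.709.

ρ ≈ 26.71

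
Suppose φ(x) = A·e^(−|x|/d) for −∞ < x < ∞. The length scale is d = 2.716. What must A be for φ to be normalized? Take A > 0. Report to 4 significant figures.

A ≈ 0.6068

Require ∫ |φ|² dx = 1 over the whole domain.
With ∫₀^∞ x^0 e^(−αx) dx = 0!/α^1, carrying out the integral gives A² · d.
Setting this equal to 1 gives A² = 1/(d).
Substituting d = 2.716 gives A² = 0.36819, so A = 0.60679.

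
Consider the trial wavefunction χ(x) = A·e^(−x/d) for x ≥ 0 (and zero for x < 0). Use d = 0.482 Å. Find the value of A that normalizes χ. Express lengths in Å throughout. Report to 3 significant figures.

A ≈ 2.04 Å^(-1/2)

We need A² ∫|f|² dx = 1, taking the integral from 0 to ∞.
Recall ∫₀^∞ x^m e^(−x/β) dx = m!·β^(m+1), ∫|χ|² dx = A²·(d/2).
Setting this equal to 1 gives A² = 1/(d/2).
Plugging in d = 0.482 yields A = 2.037.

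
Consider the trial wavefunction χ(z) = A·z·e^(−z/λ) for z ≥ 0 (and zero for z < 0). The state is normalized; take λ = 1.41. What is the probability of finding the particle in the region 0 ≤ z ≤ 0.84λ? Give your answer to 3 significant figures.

P = ∫_{0}^{0.84λ} |χ(z)|² dz.
Since A² = 1/(λ^3/4), this is the region integral divided by the full normalization integral.
Let u = z/λ; then A² and the length scale cancel, so P = ∫_{0}^{0.84} u^2·e^(-2·u) du ÷ ∫_{0}^{∞} u^2·e^(-2·u) du.
Using ∫ u^2·e^(-2·u) du = -(2·u^2 + 2·u + 1)·e^(-2·u)/4, the numerator is 1/4 - 2557·e^(-42/25)/2500 and the denominator is 1/4.
Evaluating gives P = 0.2375.

P ≈ 0.238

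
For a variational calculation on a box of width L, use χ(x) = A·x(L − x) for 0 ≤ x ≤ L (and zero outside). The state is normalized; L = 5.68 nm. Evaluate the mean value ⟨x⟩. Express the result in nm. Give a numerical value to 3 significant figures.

By definition ⟨x⟩ = ∫ x |χ(x)|² dx.
Expanding the polynomial and integrating term by term, evaluating both integrals, ⟨x⟩ = L/2.
Putting L = 5.68 gives 2.840.

⟨x⟩ ≈ 2.84 nm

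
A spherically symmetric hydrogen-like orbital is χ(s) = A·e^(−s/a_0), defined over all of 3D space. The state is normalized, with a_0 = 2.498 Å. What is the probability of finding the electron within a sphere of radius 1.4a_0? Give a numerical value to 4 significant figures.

P ≈ 0.5305

P = ∫ |χ|² 4πs² ds over s ≤ 1.4a_0.
A² is fixed by ∫₀^∞ 4πs²|χ|² ds = 1, i.e. A² = (π·a_0^3)^(−1).
In terms of u = s/a_0 (A², 4π and the length scale all cancel between numerator and denominator), P = [∫_{0}^{1.4} u^2·e^(-2·u) du] / [∫_{0}^{∞} u^2·e^(-2·u) du].
An antiderivative of u^2·e^(-2·u) is -(2·u^2 + 2·u + 1)·e^(-2·u)/4; evaluating from 0 to 1.4 gives 1/4 - 193·e^(-14/5)/100, while the full integral is 1/4.
The region integral divided by the full integral gives P = 0.53055.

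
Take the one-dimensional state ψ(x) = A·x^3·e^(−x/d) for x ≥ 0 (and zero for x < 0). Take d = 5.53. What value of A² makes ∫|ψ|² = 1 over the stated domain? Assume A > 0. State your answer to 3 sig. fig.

A^2 ≈ 0.00000112

The normalization condition is ∫|ψ|² dx = 1 from 0 to ∞.
Recall ∫₀^∞ x^m e^(−x/β) dx = m!·β^(m+1), the integral (without the A² prefactor) comes out to 45·d^7/8.
With d = 5.53: A² = 0.000001124 and A = 0.001060.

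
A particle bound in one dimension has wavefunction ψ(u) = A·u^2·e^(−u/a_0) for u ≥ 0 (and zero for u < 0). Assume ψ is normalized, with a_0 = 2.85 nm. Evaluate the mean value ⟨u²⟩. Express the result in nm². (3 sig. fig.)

⟨u^2⟩ ≈ 60.9 nm^2

The expectation value is the |ψ|²-weighted average of u^2: ∫ u^2|ψ|² du.
Using ∫₀^∞ uⁿ e^(−αu) du = n!/αⁿ⁺¹, evaluating both integrals, ⟨u²⟩ = 15·a_0^2/2.
Putting a_0 = 2.85 gives 60.92.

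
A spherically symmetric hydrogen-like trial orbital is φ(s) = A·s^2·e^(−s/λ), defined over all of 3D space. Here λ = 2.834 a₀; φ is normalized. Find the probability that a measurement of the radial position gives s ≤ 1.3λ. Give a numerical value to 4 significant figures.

Integrate the radial probability density 4πs²|φ|² over s ≤ 1.3λ.
A² is fixed by ∫₀^∞ 4πs²|φ|² ds = 1, i.e. A² = (45·π·λ^7/2)^(−1).
In terms of u = s/λ (A², 4π and the length scale all cancel between numerator and denominator), P = [∫_{0}^{1.3} u^6·e^(-2·u) du] / [∫_{0}^{∞} u^6·e^(-2·u) du].
Using ∫ u^6·e^(-2·u) du = -(4·u^6 + 12·u^5 + 30·u^4 + 60·u^3 + 90·u^2 + 90·u + 45)·e^(-2·u)/8, the numerator is ≈ 0.0965818 and the denominator is 45/8.
The region integral divided by the full integral gives P = 0.017170.

P ≈ 0.01717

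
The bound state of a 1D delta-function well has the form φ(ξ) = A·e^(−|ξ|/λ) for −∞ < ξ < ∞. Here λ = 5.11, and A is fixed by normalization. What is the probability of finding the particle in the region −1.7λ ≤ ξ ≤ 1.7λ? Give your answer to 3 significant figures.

The probability is P = ∫ |φ|² dξ over [−1.7λ, 1.7λ].
The normalization integral ∫|φ|²dξ over the whole domain equals λ·A², and A² cancels in the ratio.
By symmetry take twice the ξ ≥ 0 contribution in numerator and denominator; the 2's cancel. Substituting u = ξ/λ, A² and the length scale cancel in the ratio: P = ∫_{0}^{1.7} e^(-2·u) du / ∫_{0}^{∞} e^(-2·u) du.
Using ∫ e^(-2·u) du = -e^(-2·u)/2, the numerator is 1/2 - e^(-17/5)/2 and the denominator is 1/2.
The result is P = 0.9666.

P ≈ 0.967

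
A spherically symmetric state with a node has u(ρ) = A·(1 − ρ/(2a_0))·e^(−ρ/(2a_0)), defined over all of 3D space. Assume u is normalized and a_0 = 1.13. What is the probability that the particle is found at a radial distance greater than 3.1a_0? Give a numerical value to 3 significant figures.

Integrate the radial probability density 4πρ²|u|² over ρ > 3.1a_0.
Normalization gives A² = 1/(8·π·a_0^3).
Substituting t = ρ/a_0, A², 4π and the length scale all cancel in the ratio: P = ∫_{3.1}^{∞} t^2·(1 - t/2)^2·e^(-t) dt / ∫_{0}^{∞} t^2·(1 - t/2)^2·e^(-t) dt.
An antiderivative of t^2·(1 - t/2)^2·e^(-t) is -(t^4/4 + t^2 + 2·t + 2)·e^(-t); evaluating from 3.1 to ∞ gives ≈ 1.8424, while the full integral is 2.
The region integral divided by the full integral gives P = 0.9212.

P ≈ 0.921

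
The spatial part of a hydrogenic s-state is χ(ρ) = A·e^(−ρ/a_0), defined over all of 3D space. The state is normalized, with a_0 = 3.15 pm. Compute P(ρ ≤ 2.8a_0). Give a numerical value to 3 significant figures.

P ≈ 0.918

P = ∫ |χ|² 4πρ² dρ over ρ ≤ 2.8a_0.
The full normalization integral is A²·[π·a_0^3] = 1, fixing A².
In terms of u = ρ/a_0 (A², 4π and the length scale all cancel between numerator and denominator), P = [∫_{0}^{2.8} u^2·e^(-2·u) du] / [∫_{0}^{∞} u^2·e^(-2·u) du].
With ∫ u^2·e^(-2·u) du = -(2·u^2 + 2·u + 1)·e^(-2·u)/4 + C, the region integral is 1/4 - 557·e^(-28/5)/100 and the full one is 1/4.
The region integral divided by the full integral gives P = 0.9176.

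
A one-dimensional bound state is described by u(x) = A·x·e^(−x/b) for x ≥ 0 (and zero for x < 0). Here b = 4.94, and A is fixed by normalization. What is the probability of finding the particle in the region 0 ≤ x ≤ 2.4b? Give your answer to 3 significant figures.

P = ∫_{0}^{2.4b} |u(x)|² dx.
With A² fixed by ∫|u|² = 1, i.e. A² = (b^3/4)^(−1), substitute and integrate.
Let t = x/b; then A² and the length scale cancel, so P = ∫_{0}^{2.4} t^2·e^(-2·t) dt ÷ ∫_{0}^{∞} t^2·e^(-2·t) dt.
With ∫ t^2·e^(-2·t) dt = -(2·t^2 + 2·t + 1)·e^(-2·t)/4 + C, the region integral is 1/4 - 433·e^(-24/5)/100 and the full one is 1/4.
The result is P = 0.8575.

P ≈ 0.857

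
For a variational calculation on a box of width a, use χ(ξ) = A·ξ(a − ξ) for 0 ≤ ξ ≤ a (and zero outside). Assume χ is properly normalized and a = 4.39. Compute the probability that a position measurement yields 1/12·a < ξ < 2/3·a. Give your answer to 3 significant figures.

P ≈ 0.785

|χ|² is the probability density, so P = ∫_{1/12·a}^{2/3·a} |χ|² dξ.
Since A² = 1/(a^5/30), this is the region integral divided by the full normalization integral.
Let u = ξ/a; then A² and the length scale cancel, so P = ∫_{1/12}^{2/3} u^2·(1 - u)^2 du ÷ ∫_{0}^{1} u^2·(1 - u)^2 du.
An antiderivative of u^2·(1 - u)^2 is u^3·(6·u^2 - 15·u + 10)/30; evaluating from 1/12 to 2/3 gives ≈ 0.026168, while the full integral is 1/30.
Evaluating gives P = 0.7850.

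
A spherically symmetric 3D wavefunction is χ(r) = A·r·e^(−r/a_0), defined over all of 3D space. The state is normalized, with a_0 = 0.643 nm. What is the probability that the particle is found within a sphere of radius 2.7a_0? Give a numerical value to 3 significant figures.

P ≈ 0.627

P = ∫ |χ|² 4πr² dr over r ≤ 2.7a_0.
The full normalization integral is A²·[3·π·a_0^5] = 1, fixing A².
In terms of u = r/a_0 (A², 4π and the length scale all cancel between numerator and denominator), P = [∫_{0}^{2.7} u^4·e^(-2·u) du] / [∫_{0}^{∞} u^4·e^(-2·u) du].
An antiderivative of u^4·e^(-2·u) is -(u^4/2 + u^3 + 3·u^2/2 + 3·u/2 + 3/4)·e^(-2·u); evaluating from 0 to 2.7 gives ≈ 0.47002, while the full integral is 3/4.
Taking the ratio yields P = 0.6267.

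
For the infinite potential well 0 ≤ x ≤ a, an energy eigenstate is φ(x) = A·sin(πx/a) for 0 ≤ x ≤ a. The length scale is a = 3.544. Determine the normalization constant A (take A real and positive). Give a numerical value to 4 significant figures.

A ≈ 0.7512

We need A² ∫|f|² dx = 1, taking the integral from 0 to a.
With φ = A·sin(πx/a), the integral evaluates to A²·[a/2].
So A² = (a/2)^(−1).
Substituting a = 3.544 gives A² = 0.56433, so A = 0.75122.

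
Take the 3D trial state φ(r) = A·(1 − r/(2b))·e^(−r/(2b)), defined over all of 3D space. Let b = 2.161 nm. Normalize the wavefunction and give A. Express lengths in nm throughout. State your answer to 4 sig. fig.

A ≈ 0.06279 nm^(-3/2)

Normalization requires ∫|φ|² 4πr² dr = 1, integrated from 0 to ∞.
The angular integral contributes 4π, leaving ∫₀^∞ r²|φ|² dr.
With φ = A·(1 − r/(2b))·e^(−r/(2b)), the integral evaluates to A²·[8·π·b^3].
Substituting b = 2.161 gives A² = 0.0039427, so A = 0.062791.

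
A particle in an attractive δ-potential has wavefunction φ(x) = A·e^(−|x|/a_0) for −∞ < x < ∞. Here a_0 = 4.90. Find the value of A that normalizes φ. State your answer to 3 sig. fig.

We need A² ∫|f|² dx = 1, taking the integral from −∞ to ∞.
With ∫₀^∞ x^0 e^(−αx) dx = 0!/α^1, carrying out the integral gives A² · a_0.
So A² = (a_0)^(−1).
With a_0 = 4.90: A² = 0.2041 and A = 0.4518.

A ≈ 0.452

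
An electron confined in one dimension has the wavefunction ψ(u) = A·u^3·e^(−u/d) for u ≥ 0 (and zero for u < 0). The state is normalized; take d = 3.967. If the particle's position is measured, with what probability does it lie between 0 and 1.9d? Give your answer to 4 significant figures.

P ≈ 0.09089

P = ∫_{0}^{1.9d} |ψ(u)|² du.
Since A² = 1/(45·d^7/8), this is the region integral divided by the full normalization integral.
Let t = u/d; then A² and the length scale cancel, so P = ∫_{0}^{1.9} t^6·e^(-2·t) dt ÷ ∫_{0}^{∞} t^6·e^(-2·t) dt.
Using ∫ t^6·e^(-2·t) dt = -(4·t^6 + 12·t^5 + 30·t^4 + 60·t^3 + 90·t^2 + 90·t + 45)·e^(-2·t)/8, the numerator is ≈ 0.511270 and the denominator is 45/8.
The result is P = 0.090892.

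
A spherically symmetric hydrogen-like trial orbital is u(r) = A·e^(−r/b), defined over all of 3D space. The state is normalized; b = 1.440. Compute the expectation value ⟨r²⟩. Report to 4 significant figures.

⟨r^2⟩ ≈ 6.221

The expectation value is the |u|²-weighted average of r^2: ∫ r^2|u|² 4πr² dr.
Using ∫₀^∞ rⁿ e^(−αr) dr = n!/αⁿ⁺¹, evaluating both integrals, ⟨r²⟩ = 3·b^2.
With b = 1.440, ⟨r^2⟩ = 6.2208.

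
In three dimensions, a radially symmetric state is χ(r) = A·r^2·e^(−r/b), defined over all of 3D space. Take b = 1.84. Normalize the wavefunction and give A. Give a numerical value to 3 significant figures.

Normalization requires ∫|χ|² 4πr² dr = 1, integrated from 0 to ∞.
(Spherical symmetry: dV = 4πr² dr.)
Recall ∫₀^∞ r^m e^(−r/β) dr = m!·β^(m+1), ∫|χ|² 4πr² dr = A²·(45·π·b^7/2).
Plugging in b = 1.84 yields A = 0.01408.

A ≈ 0.0141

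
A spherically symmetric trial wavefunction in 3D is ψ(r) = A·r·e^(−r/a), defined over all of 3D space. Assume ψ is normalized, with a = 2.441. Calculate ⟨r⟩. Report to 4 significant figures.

⟨r⟩ = ∫ r |ψ|² 4πr² dr over the full domain.
Evaluating both integrals, ⟨r⟩ = 5·a/2.
With a = 2.441, ⟨r⟩ = 6.1025.

⟨r⟩ ≈ 6.103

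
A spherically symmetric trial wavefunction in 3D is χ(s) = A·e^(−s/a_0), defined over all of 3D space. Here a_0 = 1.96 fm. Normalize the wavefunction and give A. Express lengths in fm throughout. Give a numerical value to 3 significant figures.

A ≈ 0.206 fm^(-3/2)

We need A² ∫|f|² 4πs² ds = 1, taking the integral from 0 to ∞.
In 3D with spherical symmetry the volume element is 4πs² ds.
Using ∫₀^∞ sⁿ e^(−αs) ds = n!/αⁿ⁺¹, with χ = A·e^(−s/a_0), the integral evaluates to A²·[π·a_0^3].
Hence A² = 1/[π·a_0^3].
Plugging in a_0 = 1.96 yields A = 0.2056.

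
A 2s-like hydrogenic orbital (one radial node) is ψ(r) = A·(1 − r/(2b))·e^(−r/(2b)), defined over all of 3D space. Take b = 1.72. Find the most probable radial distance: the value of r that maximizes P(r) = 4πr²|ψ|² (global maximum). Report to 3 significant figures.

r ≈ 9.01

Set d/dr [P(r) = 4πr²|ψ|²] = 0 and solve for r > 0.
This gives r = b·(√(5) + 3).
With b = 1.72, the most probable radial distance is 9.006.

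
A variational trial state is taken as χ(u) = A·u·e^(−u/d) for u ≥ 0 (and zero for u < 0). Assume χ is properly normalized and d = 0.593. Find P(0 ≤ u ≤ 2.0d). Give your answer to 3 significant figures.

P ≈ 0.762

P = ∫_{0}^{2.0d} |χ(u)|² du.
The normalization integral ∫|χ|²du over the whole domain equals d^3/4·A², and A² cancels in the ratio.
Substituting t = u/d, A² and the length scale cancel in the ratio: P = ∫_{0}^{2.0} t^2·e^(-2·t) dt / ∫_{0}^{∞} t^2·e^(-2·t) dt.
With ∫ t^2·e^(-2·t) dt = -(2·t^2 + 2·t + 1)·e^(-2·t)/4 + C, the region integral is 1/4 - 13·e^(-4)/4 and the full one is 1/4.
This works out to P = 0.7619.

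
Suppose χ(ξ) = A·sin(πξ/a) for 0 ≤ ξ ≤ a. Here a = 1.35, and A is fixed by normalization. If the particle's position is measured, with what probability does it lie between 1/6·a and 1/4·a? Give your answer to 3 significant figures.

|χ|² is the probability density, so P = ∫_{1/6·a}^{1/4·a} |χ|² dξ.
The normalization integral ∫|χ|²dξ over the whole domain equals a/2·A², and A² cancels in the ratio.
Substituting u = ξ/a, A² and the length scale cancel in the ratio: P = ∫_{1/6}^{1/4} sin(π·u)^2 du / ∫_{0}^{1} sin(π·u)^2 du.
An antiderivative of sin(π·u)^2 is u/2 - sin(2·π·u)/(4·π); evaluating from 1/6 to 1/4 gives -1/(4·π) + 1/24 + √(3)/(8·π), while the full integral is 1/2.
Taking the ratio, P = (-6 + π + 3·√(3))/(12·π).

P ≈ 0.0620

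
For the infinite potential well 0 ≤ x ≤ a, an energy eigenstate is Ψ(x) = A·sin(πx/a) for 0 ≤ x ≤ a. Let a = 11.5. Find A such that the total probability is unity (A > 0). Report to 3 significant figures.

We need A² ∫|f|² dx = 1, taking the integral from 0 to a.
With ∫₀^a sin²(nπx/a) dx = a/2, the integral (without the A² prefactor) comes out to a/2.
So A² = (a/2)^(−1).
Plugging in a = 11.5 yields A = 0.4170.

A ≈ 0.417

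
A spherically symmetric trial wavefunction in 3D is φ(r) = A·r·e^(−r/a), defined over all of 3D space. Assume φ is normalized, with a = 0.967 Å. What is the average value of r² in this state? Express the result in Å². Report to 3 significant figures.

⟨r^2⟩ ≈ 7.01 Å^2

⟨r²⟩ = ∫ r^2 |φ|² 4πr² dr over the full domain.
Recall ∫₀^∞ r^m e^(−r/β) dr = m!·β^(m+1), the ratio of the moment integral to the normalization integral gives ⟨r²⟩ = 15·a^2/2.
With a = 0.967, ⟨r^2⟩ = 7.013.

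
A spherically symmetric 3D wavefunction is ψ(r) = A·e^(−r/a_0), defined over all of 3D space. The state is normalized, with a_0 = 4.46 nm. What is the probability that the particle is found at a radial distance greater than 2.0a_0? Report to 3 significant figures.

Integrate the radial probability density 4πr²|ψ|² over r > 2.0a_0.
A² is fixed by ∫₀^∞ 4πr²|ψ|² dr = 1, i.e. A² = (π·a_0^3)^(−1).
Let u = r/a_0; then A², 4π and the length scale all cancel, so P = ∫_{2.0}^{∞} u^2·e^(-2·u) du ÷ ∫_{0}^{∞} u^2·e^(-2·u) du.
With ∫ u^2·e^(-2·u) du = -(2·u^2 + 2·u + 1)·e^(-2·u)/4 + C, the region integral is 13·e^(-4)/4 and the full one is 1/4.
The region integral divided by the full integral gives P = 0.2381.

P ≈ 0.238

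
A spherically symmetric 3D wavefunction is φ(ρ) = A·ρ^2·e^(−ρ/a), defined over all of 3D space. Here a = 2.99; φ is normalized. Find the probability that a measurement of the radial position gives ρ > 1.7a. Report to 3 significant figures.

Integrate the radial probability density 4πρ²|φ|² over ρ > 1.7a.
Normalization gives A² = 1/(45·π·a^7/2).
In terms of u = ρ/a (A², 4π and the length scale all cancel between numerator and denominator), P = [∫_{1.7}^{∞} u^6·e^(-2·u) du] / [∫_{0}^{∞} u^6·e^(-2·u) du].
Using ∫ u^6·e^(-2·u) du = -(4·u^6 + 12·u^5 + 30·u^4 + 60·u^3 + 90·u^2 + 90·u + 45)·e^(-2·u)/8, the numerator is ≈ 5.2996 and the denominator is 45/8.
Taking the ratio yields P = 0.9421.

P ≈ 0.942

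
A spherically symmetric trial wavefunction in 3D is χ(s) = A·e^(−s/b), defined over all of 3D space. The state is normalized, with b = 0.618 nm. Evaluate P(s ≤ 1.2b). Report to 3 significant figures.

Integrate the radial probability density 4πs²|χ|² over s ≤ 1.2b.
A² is fixed by ∫₀^∞ 4πs²|χ|² ds = 1, i.e. A² = (π·b^3)^(−1).
In terms of u = s/b (A², 4π and the length scale all cancel between numerator and denominator), P = [∫_{0}^{1.2} u^2·e^(-2·u) du] / [∫_{0}^{∞} u^2·e^(-2·u) du].
Using ∫ u^2·e^(-2·u) du = -(2·u^2 + 2·u + 1)·e^(-2·u)/4, the numerator is 1/4 - 157·e^(-12/5)/100 and the denominator is 1/4.
The region integral divided by the full integral gives P = 0.4303.

P ≈ 0.430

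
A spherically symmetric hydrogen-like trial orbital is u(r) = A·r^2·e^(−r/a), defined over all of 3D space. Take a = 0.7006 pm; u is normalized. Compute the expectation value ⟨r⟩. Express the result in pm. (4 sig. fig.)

⟨r⟩ ≈ 2.452 pm

The expectation value is the |u|²-weighted average of r: ∫ r|u|² 4πr² dr.
With ∫₀^∞ r^7 e^(−αr) dr = 7!/α^8, the ratio of the moment integral to the normalization integral gives ⟨r⟩ = 7·a/2.
Putting a = 0.7006 gives 2.4521.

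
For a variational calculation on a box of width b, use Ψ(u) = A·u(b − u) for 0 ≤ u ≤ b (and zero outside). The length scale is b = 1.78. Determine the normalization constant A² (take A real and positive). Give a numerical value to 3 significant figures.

The normalization condition is ∫|Ψ|² du = 1 from 0 to b.
The integral (without the A² prefactor) comes out to b^5/30.
Plugging in b = 1.78 yields A = 1.296.

A^2 ≈ 1.68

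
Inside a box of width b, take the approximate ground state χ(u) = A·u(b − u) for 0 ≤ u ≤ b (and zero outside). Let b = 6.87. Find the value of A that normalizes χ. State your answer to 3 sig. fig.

We need A² ∫|f|² du = 1, taking the integral from 0 to b.
With χ = A·u(b − u), the integral evaluates to A²·[b^5/30].
Hence A² = 1/[b^5/30].
Substituting b = 6.87 gives A² = 0.001960, so A = 0.04428.

A ≈ 0.0443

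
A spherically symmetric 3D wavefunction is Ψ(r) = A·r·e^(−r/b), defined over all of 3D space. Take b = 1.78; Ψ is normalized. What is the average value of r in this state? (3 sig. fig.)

By definition ⟨r⟩ = ∫ r |Ψ(r)|² 4πr² dr.
Recall ∫₀^∞ r^m e^(−r/β) dr = m!·β^(m+1), the ratio of the moment integral to the normalization integral gives ⟨r⟩ = 5·b/2.
Putting b = 1.78 gives 4.450.

⟨r⟩ ≈ 4.45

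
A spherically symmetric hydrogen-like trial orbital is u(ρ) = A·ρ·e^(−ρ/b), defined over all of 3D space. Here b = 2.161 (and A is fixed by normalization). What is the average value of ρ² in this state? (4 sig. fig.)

⟨ρ^2⟩ ≈ 35.02

By definition ⟨ρ²⟩ = ∫ ρ^2 |u(ρ)|² 4πρ² dρ.
Using ∫₀^∞ ρⁿ e^(−αρ) dρ = n!/αⁿ⁺¹, the ratio of the moment integral to the normalization integral gives ⟨ρ²⟩ = 15·b^2/2.
Putting b = 2.161 gives 35.024.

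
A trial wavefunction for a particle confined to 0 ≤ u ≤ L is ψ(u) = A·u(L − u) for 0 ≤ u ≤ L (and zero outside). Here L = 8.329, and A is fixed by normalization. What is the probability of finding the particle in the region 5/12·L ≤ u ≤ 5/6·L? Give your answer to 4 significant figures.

P ≈ 0.6179

P = ∫_{5/12·L}^{5/6·L} |ψ(u)|² du.
With A² fixed by ∫|ψ|² = 1, i.e. A² = (L^5/30)^(−1), substitute and integrate.
Let t = u/L; then A² and the length scale cancel, so P = ∫_{5/12}^{5/6} t^2·(1 - t)^2 dt ÷ ∫_{0}^{1} t^2·(1 - t)^2 dt.
An antiderivative of t^2·(1 - t)^2 is t^3·(6·t^2 - 15·t + 10)/30; evaluating from 5/12 to 5/6 gives ≈ 0.0205962, while the full integral is 1/30.
This works out to P = 0.61789.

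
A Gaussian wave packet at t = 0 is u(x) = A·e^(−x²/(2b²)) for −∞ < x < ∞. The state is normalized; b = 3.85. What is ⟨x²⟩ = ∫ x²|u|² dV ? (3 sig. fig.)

⟨x^2⟩ ≈ 7.41

⟨x²⟩ = ∫ x^2 |u|² dx over the full domain.
With ∫_{−∞}^{∞} x^(2m) e^(−αx²) dx = (2m−1)!!·√π / (2^m α^(m+1/2)), since the A² factors cancel between numerator and denominator, ⟨x²⟩ = b^2/2.
Putting b = 3.85 gives 7.411.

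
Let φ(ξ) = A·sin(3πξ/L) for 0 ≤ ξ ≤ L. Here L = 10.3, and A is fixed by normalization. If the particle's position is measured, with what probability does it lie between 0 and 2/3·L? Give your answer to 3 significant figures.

P ≈ 0.667

The probability is P = ∫ |φ|² dξ over [0, 2/3·L].
The normalization integral ∫|φ|²dξ over the whole domain equals L/2·A², and A² cancels in the ratio.
Let u = ξ/L; then A² and the length scale cancel, so P = ∫_{0}^{2/3} sin(3·π·u)^2 du ÷ ∫_{0}^{1} sin(3·π·u)^2 du.
Using ∫ sin(3·π·u)^2 du = u/2 - sin(6·π·u)/(12·π), the numerator is 1/3 and the denominator is 1/2.
Evaluating gives P = 2/3.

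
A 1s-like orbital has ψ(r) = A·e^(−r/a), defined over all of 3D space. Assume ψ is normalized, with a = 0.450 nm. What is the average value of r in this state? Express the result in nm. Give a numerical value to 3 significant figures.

The expectation value is the |ψ|²-weighted average of r: ∫ r|ψ|² 4πr² dr.
Evaluating both integrals, ⟨r⟩ = 3·a/2.
Putting a = 0.450 gives 0.6750.

⟨r⟩ ≈ 0.675 nm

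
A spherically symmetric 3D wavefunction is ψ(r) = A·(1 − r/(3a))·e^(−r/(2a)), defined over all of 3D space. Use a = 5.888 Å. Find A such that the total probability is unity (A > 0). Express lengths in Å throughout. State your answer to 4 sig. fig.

A ≈ 0.02418 Å^(-3/2)

The normalization condition is ∫|ψ|² 4πr² dr = 1 from 0 to ∞.
(Spherical symmetry: dV = 4πr² dr.)
Carrying out the integral gives A² · 8·π·a^3/3.
So A² = (8·π·a^3/3)^(−1).
Substituting a = 5.888 gives A² = 0.00058476, so A = 0.024182.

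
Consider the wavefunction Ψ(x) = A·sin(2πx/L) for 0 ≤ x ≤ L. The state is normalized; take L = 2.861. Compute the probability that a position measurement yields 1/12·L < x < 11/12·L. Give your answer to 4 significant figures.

P = ∫_{1/12·L}^{11/12·L} |Ψ(x)|² dx.
With A² fixed by ∫|Ψ|² = 1, i.e. A² = (L/2)^(−1), substitute and integrate.
Substituting u = x/L, A² and the length scale cancel in the ratio: P = ∫_{1/12}^{11/12} sin(2·π·u)^2 du / ∫_{0}^{1} sin(2·π·u)^2 du.
An antiderivative of sin(2·π·u)^2 is u/2 - sin(4·π·u)/(8·π); evaluating from 1/12 to 11/12 gives √(3)/(8·π) + 5/12, while the full integral is 1/2.
Evaluating gives P = √(3)/(4·π) + 5/6.

P ≈ 0.9712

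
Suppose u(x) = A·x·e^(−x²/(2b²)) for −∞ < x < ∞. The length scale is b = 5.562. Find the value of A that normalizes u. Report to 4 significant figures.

Normalization requires ∫|u|² dx = 1, integrated from −∞ to ∞.
With u = A·x·e^(−x²/(2b²)), the integral evaluates to A²·[√(π)·b^3/2].
Substituting b = 5.562 gives A² = 0.0065579, so A = 0.080981.

A ≈ 0.08098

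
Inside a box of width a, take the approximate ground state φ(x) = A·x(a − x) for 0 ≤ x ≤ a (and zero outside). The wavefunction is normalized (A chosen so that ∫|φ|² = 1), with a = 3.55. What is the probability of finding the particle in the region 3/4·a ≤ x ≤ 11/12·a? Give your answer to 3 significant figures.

The probability is P = ∫ |φ|² dx over [3/4·a, 11/12·a].
The normalization integral ∫|φ|²dx over the whole domain equals a^5/30·A², and A² cancels in the ratio.
Substituting u = x/a, A² and the length scale cancel in the ratio: P = ∫_{3/4}^{11/12} u^2·(1 - u)^2 du / ∫_{0}^{1} u^2·(1 - u)^2 du.
With ∫ u^2·(1 - u)^2 du = u^3·(6·u^2 - 15·u + 10)/30 + C, the region integral is ≈ 0.0032809 and the full one is 1/30.
Taking the ratio, P = 0.09843.

P ≈ 0.0984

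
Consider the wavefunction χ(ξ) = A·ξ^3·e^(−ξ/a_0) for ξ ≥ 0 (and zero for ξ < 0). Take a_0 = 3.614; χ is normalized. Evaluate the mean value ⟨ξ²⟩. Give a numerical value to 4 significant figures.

⟨ξ^2⟩ ≈ 182.9

⟨ξ²⟩ = ∫ ξ^2 |χ|² dξ over the full domain.
Using ∫₀^∞ ξⁿ e^(−αξ) dξ = n!/αⁿ⁺¹, the ratio of the moment integral to the normalization integral gives ⟨ξ²⟩ = 14·a_0^2.
Putting a_0 = 3.614 gives 182.85.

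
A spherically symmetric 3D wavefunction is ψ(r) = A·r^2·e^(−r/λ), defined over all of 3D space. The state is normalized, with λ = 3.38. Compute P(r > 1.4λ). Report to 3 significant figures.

Integrate the radial probability density 4πr²|ψ|² over r > 1.4λ.
The full normalization integral is A²·[45·π·λ^7/2] = 1, fixing A².
Substituting u = r/λ, A², 4π and the length scale all cancel in the ratio: P = ∫_{1.4}^{∞} u^6·e^(-2·u) du / ∫_{0}^{∞} u^6·e^(-2·u) du.
An antiderivative of u^6·e^(-2·u) is -(4·u^6 + 12·u^5 + 30·u^4 + 60·u^3 + 90·u^2 + 90·u + 45)·e^(-2·u)/8; evaluating from 1.4 to ∞ gives ≈ 5.4877, while the full integral is 45/8.
The region integral divided by the full integral gives P = 0.9756.

P ≈ 0.976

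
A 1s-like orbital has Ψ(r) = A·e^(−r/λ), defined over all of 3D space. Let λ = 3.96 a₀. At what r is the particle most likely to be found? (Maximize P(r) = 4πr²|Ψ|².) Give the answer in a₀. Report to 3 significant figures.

Set d/dr [P(r) = 4πr²|Ψ|²] = 0 and solve for r > 0.
Solving yields r = λ.
With λ = 3.96, the most probable radial distance is 3.960 a₀.

r ≈ 3.96 a₀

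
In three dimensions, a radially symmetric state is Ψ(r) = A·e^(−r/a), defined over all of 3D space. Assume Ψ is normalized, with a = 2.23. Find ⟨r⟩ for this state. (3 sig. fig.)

By definition ⟨r⟩ = ∫ r |Ψ(r)|² 4πr² dr.
With ∫₀^∞ r^3 e^(−αr) dr = 3!/α^4, since the A² factors cancel between numerator and denominator, ⟨r⟩ = 3·a/2.
Putting a = 2.23 gives 3.345.

⟨r⟩ ≈ 3.35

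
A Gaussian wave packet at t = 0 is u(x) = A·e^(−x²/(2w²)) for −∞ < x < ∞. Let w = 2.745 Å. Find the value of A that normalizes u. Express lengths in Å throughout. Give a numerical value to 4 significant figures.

A ≈ 0.4534 Å^(-1/2)

We need A² ∫|f|² dx = 1, taking the integral from −∞ to ∞.
Differentiating ∫e^(−αx²) dx = √(π/α) under α to get the higher moments, ∫|u|² dx = A²·(√(π)·w).
Substituting w = 2.745 gives A² = 0.20553, so A = 0.45336.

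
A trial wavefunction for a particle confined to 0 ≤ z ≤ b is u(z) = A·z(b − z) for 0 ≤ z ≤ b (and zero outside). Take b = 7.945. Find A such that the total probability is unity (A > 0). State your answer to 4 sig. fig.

The normalization condition is ∫|u|² dz = 1 from 0 to b.
Expanding the polynomial and integrating term by term, ∫|u|² dz = A²·(b^5/30).
So A² = (b^5/30)^(−1).
Plugging in b = 7.945 yields A = 0.030784.

A ≈ 0.03078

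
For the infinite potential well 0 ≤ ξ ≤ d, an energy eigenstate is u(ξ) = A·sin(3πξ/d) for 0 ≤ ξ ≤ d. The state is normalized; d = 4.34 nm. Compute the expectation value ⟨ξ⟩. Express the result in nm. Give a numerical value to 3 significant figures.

⟨ξ⟩ ≈ 2.17 nm

By definition ⟨ξ⟩ = ∫ ξ |u(ξ)|² dξ.
Using sin²θ = (1 − cos 2θ)/2, since the A² factors cancel between numerator and denominator, ⟨ξ⟩ = d/2.
Putting d = 4.34 gives 2.170.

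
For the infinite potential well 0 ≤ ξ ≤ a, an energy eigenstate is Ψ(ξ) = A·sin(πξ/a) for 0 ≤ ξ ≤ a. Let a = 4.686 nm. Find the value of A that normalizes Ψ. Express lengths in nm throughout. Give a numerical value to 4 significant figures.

A ≈ 0.6533 nm^(-1/2)

The normalization condition is ∫|Ψ|² dξ = 1 from 0 to a.
Using sin²θ = (1 − cos 2θ)/2, with Ψ = A·sin(πξ/a), the integral evaluates to A²·[a/2].
Setting this equal to 1 gives A² = 1/(a/2).
Substituting a = 4.686 gives A² = 0.42680, so A = 0.65330.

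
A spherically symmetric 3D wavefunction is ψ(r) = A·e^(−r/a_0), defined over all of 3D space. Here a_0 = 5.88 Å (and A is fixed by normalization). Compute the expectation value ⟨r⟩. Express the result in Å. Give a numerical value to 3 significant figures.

⟨r⟩ ≈ 8.82 Å

The expectation value is the |ψ|²-weighted average of r: ∫ r|ψ|² 4πr² dr.
Since the A² factors cancel between numerator and denominator, ⟨r⟩ = 3·a_0/2.
With a_0 = 5.88, ⟨r⟩ = 8.820.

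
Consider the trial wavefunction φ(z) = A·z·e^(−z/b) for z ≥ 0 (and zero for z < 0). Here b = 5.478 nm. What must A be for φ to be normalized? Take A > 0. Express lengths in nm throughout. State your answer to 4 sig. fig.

Normalization requires ∫|φ|² dz = 1, integrated from 0 to ∞.
Recall ∫₀^∞ z^m e^(−z/β) dz = m!·β^(m+1), carrying out the integral gives A² · b^3/4.
With b = 5.478: A² = 0.024333 and A = 0.15599.

A ≈ 0.1560 nm^(-3/2)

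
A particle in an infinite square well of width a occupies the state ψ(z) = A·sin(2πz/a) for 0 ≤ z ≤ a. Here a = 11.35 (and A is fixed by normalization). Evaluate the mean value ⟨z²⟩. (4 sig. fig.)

⟨z^2⟩ ≈ 41.31

By definition ⟨z²⟩ = ∫ z^2 |ψ(z)|² dz.
With ∫₀^a sin²(nπz/a) dz = a/2, the ratio of the moment integral to the normalization integral gives ⟨z²⟩ = -a^2/(8·π^2) + a^2/3.
With a = 11.35, ⟨z^2⟩ = 41.309.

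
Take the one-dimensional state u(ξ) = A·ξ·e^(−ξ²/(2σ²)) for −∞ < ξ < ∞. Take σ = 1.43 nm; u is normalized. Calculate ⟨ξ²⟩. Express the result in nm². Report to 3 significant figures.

The expectation value is the |u|²-weighted average of ξ^2: ∫ ξ^2|u|² dξ.
Differentiating ∫e^(−αξ²) dξ = √(π/α) under α to get the higher moments, evaluating both integrals, ⟨ξ²⟩ = 3·σ^2/2.
With σ = 1.43, ⟨ξ^2⟩ = 3.067.

⟨ξ^2⟩ ≈ 3.07 nm^2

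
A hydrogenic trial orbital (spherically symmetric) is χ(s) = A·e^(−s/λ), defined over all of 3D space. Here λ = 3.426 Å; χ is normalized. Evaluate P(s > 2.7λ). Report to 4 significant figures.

With dV = 4πs²ds, the probability is ∫|χ|² dV over s > 2.7λ.
A² is fixed by ∫₀^∞ 4πs²|χ|² ds = 1, i.e. A² = (π·λ^3)^(−1).
Substituting u = s/λ, A², 4π and the length scale all cancel in the ratio: P = ∫_{2.7}^{∞} u^2·e^(-2·u) du / ∫_{0}^{∞} u^2·e^(-2·u) du.
An antiderivative of u^2·e^(-2·u) is -(2·u^2 + 2·u + 1)·e^(-2·u)/4; evaluating from 2.7 to ∞ gives 1049·e^(-27/5)/200, while the full integral is 1/4.
The region integral divided by the full integral gives P = 0.094758.

P ≈ 0.09476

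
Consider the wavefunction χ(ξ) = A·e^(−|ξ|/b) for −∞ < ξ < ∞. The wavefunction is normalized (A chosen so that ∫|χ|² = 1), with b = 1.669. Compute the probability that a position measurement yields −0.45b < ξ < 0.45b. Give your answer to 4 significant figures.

P = ∫_{−0.45b}^{0.45b} |χ(ξ)|² dξ.
The normalization integral ∫|χ|²dξ over the whole domain equals b·A², and A² cancels in the ratio.
Both integrals are even about ξ = 0, so only the ξ ≥ 0 halves are needed (the factors of 2 cancel). Substituting u = ξ/b, A² and the length scale cancel in the ratio: P = ∫_{0}^{0.45} e^(-2·u) du / ∫_{0}^{∞} e^(-2·u) du.
With ∫ e^(-2·u) du = -e^(-2·u)/2 + C, the region integral is 1/2 - e^(-9/10)/2 and the full one is 1/2.
Evaluating gives P = 0.59343.

P ≈ 0.5934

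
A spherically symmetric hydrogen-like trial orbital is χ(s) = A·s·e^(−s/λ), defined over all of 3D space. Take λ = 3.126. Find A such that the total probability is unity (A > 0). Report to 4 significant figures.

We need A² ∫|f|² 4πs² ds = 1, taking the integral from 0 to ∞.
In 3D with spherical symmetry the volume element is 4πs² ds.
With ∫₀^∞ s^4 e^(−αs) ds = 4!/α^5, the integral (without the A² prefactor) comes out to 3·π·λ^5.
Plugging in λ = 3.126 yields A = 0.018854.

A ≈ 0.01885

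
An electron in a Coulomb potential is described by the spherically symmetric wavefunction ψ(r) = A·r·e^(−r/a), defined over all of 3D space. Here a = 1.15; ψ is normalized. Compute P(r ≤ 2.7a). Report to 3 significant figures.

Integrate the radial probability density 4πr²|ψ|² over r ≤ 2.7a.
A² is fixed by ∫₀^∞ 4πr²|ψ|² dr = 1, i.e. A² = (3·π·a^5)^(−1).
Let u = r/a; then A², 4π and the length scale all cancel, so P = ∫_{0}^{2.7} u^4·e^(-2·u) du ÷ ∫_{0}^{∞} u^4·e^(-2·u) du.
With ∫ u^4·e^(-2·u) du = -(u^4/2 + u^3 + 3·u^2/2 + 3·u/2 + 3/4)·e^(-2·u) + C, the region integral is ≈ 0.47002 and the full one is 3/4.
This evaluates to P = 0.6267.

P ≈ 0.627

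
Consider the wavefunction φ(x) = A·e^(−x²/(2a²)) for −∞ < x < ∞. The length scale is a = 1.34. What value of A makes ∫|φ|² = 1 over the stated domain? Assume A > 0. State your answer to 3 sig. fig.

A ≈ 0.649

We need A² ∫|f|² dx = 1, taking the integral from −∞ to ∞.
Carrying out the integral gives A² · √(π)·a.
Substituting a = 1.34 gives A² = 0.4210, so A = 0.6489.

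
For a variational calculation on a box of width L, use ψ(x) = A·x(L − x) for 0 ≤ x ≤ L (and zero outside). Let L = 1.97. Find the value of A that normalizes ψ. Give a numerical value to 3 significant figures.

A ≈ 1.01

The normalization condition is ∫|ψ|² dx = 1 from 0 to L.
With ψ = A·x(L − x), the integral evaluates to A²·[L^5/30].
So A² = (L^5/30)^(−1).
Plugging in L = 1.97 yields A = 1.006.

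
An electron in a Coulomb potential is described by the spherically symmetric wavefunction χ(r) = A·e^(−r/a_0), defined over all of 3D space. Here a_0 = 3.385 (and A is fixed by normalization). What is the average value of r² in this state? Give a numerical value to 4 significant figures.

⟨r²⟩ = ∫ r^2 |χ|² 4πr² dr over the full domain.
Since the A² factors cancel between numerator and denominator, ⟨r²⟩ = 3·a_0^2.
With a_0 = 3.385, ⟨r^2⟩ = 34.375.

⟨r^2⟩ ≈ 34.37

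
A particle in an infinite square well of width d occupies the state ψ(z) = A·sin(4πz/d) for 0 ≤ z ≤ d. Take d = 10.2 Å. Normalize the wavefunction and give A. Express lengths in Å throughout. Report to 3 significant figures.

A ≈ 0.443 Å^(-1/2)

We need A² ∫|f|² dz = 1, taking the integral from 0 to d.
With ψ = A·sin(4πz/d), the integral evaluates to A²·[d/2].
Setting this equal to 1 gives A² = 1/(d/2).
Plugging in d = 10.2 yields A = 0.4428.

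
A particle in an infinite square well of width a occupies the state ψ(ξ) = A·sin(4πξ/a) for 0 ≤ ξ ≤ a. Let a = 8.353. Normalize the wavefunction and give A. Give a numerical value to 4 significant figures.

The normalization condition is ∫|ψ|² dξ = 1 from 0 to a.
Using sin²θ = (1 − cos 2θ)/2, ∫|ψ|² dξ = A²·(a/2).
Setting this equal to 1 gives A² = 1/(a/2).
Plugging in a = 8.353 yields A = 0.48932.

A ≈ 0.4893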